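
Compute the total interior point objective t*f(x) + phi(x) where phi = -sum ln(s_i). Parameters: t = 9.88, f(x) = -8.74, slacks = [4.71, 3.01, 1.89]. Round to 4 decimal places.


Step 1: Compute log-barrier.
ln values: [1.5497, 1.1019, 0.6366]
phi = -(1.5497 + 1.1019 + 0.6366) = -3.2882
Step 2: Compute augmented objective.
t*f(x) = 9.88*-8.74 = -86.3512
Total = -86.3512 - 3.2882 = -89.6394


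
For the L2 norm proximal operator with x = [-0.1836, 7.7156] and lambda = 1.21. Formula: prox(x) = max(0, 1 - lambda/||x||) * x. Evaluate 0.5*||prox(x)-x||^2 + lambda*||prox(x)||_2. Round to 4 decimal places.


Step 1: Compute ||x||.
||x|| = 7.7178
Step 2: Compute scaling factor.
scale = max(0, 1 - 1.21/7.7178) = 0.8432
Step 3: prox(x) = [-0.1548, 6.5059]
||prox(x)|| = 6.5078
Step 4: Proximal objective.
0.5*||prox-x||^2 = 0.7321
lambda*||prox|| = 7.8744
Total = 8.6065


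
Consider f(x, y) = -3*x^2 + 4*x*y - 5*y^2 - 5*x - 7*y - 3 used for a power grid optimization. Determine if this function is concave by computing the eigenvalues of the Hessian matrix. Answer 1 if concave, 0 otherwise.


The Hessian of f(x,y) = -3*x^2 + 4*x*y - 5*y^2 - 5*x - 7*y - 3 is:
H = [[-6, 4], [4, -10]]
Trace = -6 - 10 = -16
Determinant = -6*-10 - (4)^2 = 44
Discriminant = (-16)^2 - 4*44 = 80.0
Eigenvalues: lambda_1 = -12.4721, lambda_2 = -3.5279
The function is concave.

1


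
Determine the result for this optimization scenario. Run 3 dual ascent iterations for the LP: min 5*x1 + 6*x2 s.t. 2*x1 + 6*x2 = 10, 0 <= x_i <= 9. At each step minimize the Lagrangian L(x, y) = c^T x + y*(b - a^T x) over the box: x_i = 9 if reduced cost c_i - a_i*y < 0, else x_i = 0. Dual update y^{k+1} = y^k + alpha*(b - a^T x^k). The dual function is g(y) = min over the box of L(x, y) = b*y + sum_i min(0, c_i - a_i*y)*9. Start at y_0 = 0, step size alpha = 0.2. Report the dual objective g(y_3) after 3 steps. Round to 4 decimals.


Dual ascent for LP: min 5*x1 + 6*x2, 2*x1 + 6*x2 = 10, 0 <= x_i <= 9
Step 1: y^k = 0.0, reduced costs: (5.0, 6.0)
  x^k = (0.0, 0.0), subgradient = b - a^T x = 10.0
  y^{k+1} = 0.0 + 0.2*10.0 = 2.0
Step 2: y^k = 2.0, reduced costs: (1.0, -6.0)
  x^k = (0.0, 9.0), subgradient = b - a^T x = -44.0
  y^{k+1} = 2.0 + 0.2*-44.0 = -6.8
Step 3: y^k = -6.8, reduced costs: (18.6, 46.8)
  x^k = (0.0, 0.0), subgradient = b - a^T x = 10.0
  y^{k+1} = -6.8 + 0.2*10.0 = -4.8
Dual objective at y_3 = -4.8: reduced costs (14.6, 34.8), box minimizer x = (0.0, 0.0)
g(y_3) = b*y + (c1 - a1*y)*x1 + (c2 - a2*y)*x2 = 10*(-4.8) + 14.6*0.0 + 34.8*0.0 = -48.0 + 0.0 + 0.0 = -48.0


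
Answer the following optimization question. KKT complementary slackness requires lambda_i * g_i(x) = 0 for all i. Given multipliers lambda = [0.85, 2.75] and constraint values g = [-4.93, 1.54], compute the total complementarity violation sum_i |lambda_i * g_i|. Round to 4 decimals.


KKT complementary slackness check:
lambda_1 * g_1 = 0.85 * -4.93 = -4.1905
lambda_2 * g_2 = 2.75 * 1.54 = 4.235
Total violation = 4.1905 + 4.235 = 8.4255


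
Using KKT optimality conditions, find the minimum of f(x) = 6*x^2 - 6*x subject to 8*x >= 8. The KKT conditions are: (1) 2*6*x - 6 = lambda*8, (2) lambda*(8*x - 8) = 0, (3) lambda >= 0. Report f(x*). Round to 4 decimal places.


Step 1: Try lambda = 0 (constraint inactive).
x_unc = 6/(2*6) = 0.5
Check: 8*0.5 = 4.0 < 8 -- violated!
Step 2: Constraint must be active: 8*x = 8
x* = 8/8 = 1.0
lambda = (2*6*1.0 - 6)/8 = 0.75
Step 3: Compute optimal value.
f(x*) = 6*1.0^2 - 6*1.0 = 0.0


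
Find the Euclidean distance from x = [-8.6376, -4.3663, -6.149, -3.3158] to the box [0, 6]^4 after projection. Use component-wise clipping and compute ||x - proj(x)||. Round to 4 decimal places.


Project each component onto [0, 6].
clip(-8.6376) = 0.0, clip(-4.3663) = 0.0, clip(-6.149) = 0.0, clip(-3.3158) = 0.0
Projection = [0.0, 0.0, 0.0, 0.0]
Squared diffs: [74.6081, 19.0646, 37.8102, 10.9945]
Distance = sqrt(142.4774) = 11.9364


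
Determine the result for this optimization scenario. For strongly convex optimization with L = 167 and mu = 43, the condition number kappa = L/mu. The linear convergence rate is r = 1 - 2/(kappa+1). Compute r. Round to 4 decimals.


Step 1: Compute the condition number.
kappa = L/mu = 167/43 = 3.8837
Step 2: Compute the convergence rate.
r = 1 - 2/(kappa + 1) = 1 - 2*mu/(L + mu) = (L - mu)/(L + mu) = 124/210 = 0.5905


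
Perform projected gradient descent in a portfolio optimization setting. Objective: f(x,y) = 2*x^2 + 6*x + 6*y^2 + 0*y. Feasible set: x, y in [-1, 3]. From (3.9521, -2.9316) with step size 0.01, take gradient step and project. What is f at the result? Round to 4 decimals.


Step 1: Compute gradient at (3.9521, -2.9316).
grad_x = 2*2*3.9521 + 6 = 21.8084
grad_y = 2*6*-2.9316 + 0 = -35.1792
Step 2: Gradient step.
x_raw = 3.9521 - 0.01*21.8084 = 3.734
y_raw = -2.9316 - 0.01*-35.1792 = -2.5798
Step 3: Project onto [-1, 3].
x_proj = clip(3.734) = 3.0
y_proj = clip(-2.5798) = -1.0
Step 4: Evaluate f.
f(3.0, -1.0) = 42.0


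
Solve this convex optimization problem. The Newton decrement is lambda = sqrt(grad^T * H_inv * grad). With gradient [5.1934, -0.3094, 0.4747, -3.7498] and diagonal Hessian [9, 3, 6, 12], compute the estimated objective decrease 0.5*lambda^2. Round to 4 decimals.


Step 1: H is diagonal, so H^(-1) * g = [0.577, -0.1031, 0.0791, -0.3125].
Step 2: g^T H^(-1) g = sum_i g_i^2 / H_ii
  = (5.1934)^2/9 + (-0.3094)^2/3 + (0.4747)^2/6 + (-3.7498)^2/12
  = 2.9968 + 0.0319 + 0.0376 + 1.1718 = 4.238
Step 3: Objective decrease = 0.5 * g^T H^(-1) g = 2.119


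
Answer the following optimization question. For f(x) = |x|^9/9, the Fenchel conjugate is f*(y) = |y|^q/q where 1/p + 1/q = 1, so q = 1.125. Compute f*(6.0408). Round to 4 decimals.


The conjugate exponent q satisfies 1/p + 1/q = 1.
p = 9, so q = 9/(9 - 1) = 1.125
|y|^q = 6.0408^1.125 = 7.5636
f*(6.0408) = 7.5636 / 1.125 = 6.7232


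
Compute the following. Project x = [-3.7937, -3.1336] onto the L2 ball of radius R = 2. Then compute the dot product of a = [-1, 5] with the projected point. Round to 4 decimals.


Step 1: Compute ||x|| (intermediates to 6 decimals).
||x|| = sqrt((-3.7937)^2 + (-3.1336)^2) = 4.920529
Step 2: Project.
Since ||x|| > R, scale = R/||x|| = 2/4.920529 = 0.40646, proj(x) = scale * x
proj(x) = [-1.541987, -1.273683]
Step 3: Dot product.
a^T * proj(x) = -1*(-1.541987) + 5*(-1.273683) = -4.8264


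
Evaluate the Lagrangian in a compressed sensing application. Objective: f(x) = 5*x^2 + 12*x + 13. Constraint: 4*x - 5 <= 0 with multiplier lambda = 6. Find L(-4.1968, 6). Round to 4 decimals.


Step 1: Evaluate f(x).
f(-4.1968) = 5*(-4.1968)^2 + 12*(-4.1968) + 13 = 50.7041
Step 2: Evaluate g(x).
g(-4.1968) = 4*-4.1968 - 5 = -21.7872
Step 3: Compute Lagrangian.
L = 50.7041 + 6*-21.7872 = -80.0191


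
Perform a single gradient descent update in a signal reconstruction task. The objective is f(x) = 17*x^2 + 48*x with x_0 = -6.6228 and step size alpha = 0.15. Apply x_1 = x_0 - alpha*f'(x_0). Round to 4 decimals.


We compute the gradient at x_0 and apply the update.
f'(x) = 34*x + 48
f'(-6.6228) = 34*-6.6228 + 48 = -177.1752
x_1 = -6.6228 - 0.15*-177.1752 = 19.9535


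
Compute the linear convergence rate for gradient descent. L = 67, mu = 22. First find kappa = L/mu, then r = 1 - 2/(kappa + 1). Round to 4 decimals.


Step 1: Compute the condition number.
kappa = L/mu = 67/22 = 3.0455
Step 2: Compute the convergence rate.
r = 1 - 2/(kappa + 1) = 1 - 2*mu/(L + mu) = (L - mu)/(L + mu) = 45/89 = 0.5056


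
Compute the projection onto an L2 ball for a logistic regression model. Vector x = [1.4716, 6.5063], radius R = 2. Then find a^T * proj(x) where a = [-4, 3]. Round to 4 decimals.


Step 1: Compute ||x|| (intermediates to 6 decimals).
||x|| = sqrt(1.4716^2 + 6.5063^2) = 6.670648
Step 2: Project.
Since ||x|| > R, scale = R/||x|| = 2/6.670648 = 0.299821, proj(x) = scale * x
proj(x) = [0.441217, 1.950725]
Step 3: Dot product.
a^T * proj(x) = -4*0.441217 + 3*1.950725 = 4.0873


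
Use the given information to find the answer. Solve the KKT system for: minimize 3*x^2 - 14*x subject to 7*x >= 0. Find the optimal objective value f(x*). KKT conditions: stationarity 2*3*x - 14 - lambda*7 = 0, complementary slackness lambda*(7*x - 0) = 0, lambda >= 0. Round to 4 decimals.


Step 1: Try lambda = 0 (constraint inactive).
Stationarity: 2*3*x - 14 = 0
x* = 14/(2*3) = 7/3 = 2.3333 (rounded; the exact value 7/3 is used below)
Check constraint: 7*2.3333 = 16.3331 >= 0 -- satisfied.
Step 2: Compute optimal value.
f(x*) = 3*(7/3)^2 - 14*(7/3) = -16.3333


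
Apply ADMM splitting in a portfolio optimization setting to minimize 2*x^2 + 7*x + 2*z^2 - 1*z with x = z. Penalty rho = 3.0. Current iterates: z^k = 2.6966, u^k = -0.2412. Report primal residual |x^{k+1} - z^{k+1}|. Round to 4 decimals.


ADMM iteration with rho = 3.0, z^k = 2.6966, u^k = -0.2412
Step 1: x-update.
Minimize 2*x^2 + 7*x + (3.0/2)*(x - 2.6966 - 0.2412)^2
FOC: (2*2 + 3.0)*x = -7 + 3.0*(2.6966 + 0.2412)
x^{k+1} = 0.2591
Step 2: z-update.
Minimize 2*z^2 - 1*z + (3.0/2)*(0.2591 - z - 0.2412)^2
FOC: (2*2 + 3.0)*z = 1 + 3.0*(0.2591 - 0.2412)
z^{k+1} = 0.1505
Step 3: u-update.
u^{k+1} = -0.2412 + 0.2591 - 0.1505 = -0.1327
Step 4: Primal residual = |0.2591 - 0.1505| = 0.1085


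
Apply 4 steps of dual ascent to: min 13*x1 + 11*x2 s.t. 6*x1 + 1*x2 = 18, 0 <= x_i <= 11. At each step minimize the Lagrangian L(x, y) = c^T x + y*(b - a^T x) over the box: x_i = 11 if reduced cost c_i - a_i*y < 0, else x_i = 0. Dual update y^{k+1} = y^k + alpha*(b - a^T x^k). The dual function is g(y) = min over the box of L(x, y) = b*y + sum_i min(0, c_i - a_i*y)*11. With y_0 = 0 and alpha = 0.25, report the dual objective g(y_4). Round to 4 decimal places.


Dual ascent for LP: min 13*x1 + 11*x2, 6*x1 + 1*x2 = 18, 0 <= x_i <= 11
Step 1: y^k = 0.0, reduced costs: (13.0, 11.0)
  x^k = (0.0, 0.0), subgradient = b - a^T x = 18.0
  y^{k+1} = 0.0 + 0.25*18.0 = 4.5
Step 2: y^k = 4.5, reduced costs: (-14.0, 6.5)
  x^k = (11.0, 0.0), subgradient = b - a^T x = -48.0
  y^{k+1} = 4.5 + 0.25*-48.0 = -7.5
Step 3: y^k = -7.5, reduced costs: (58.0, 18.5)
  x^k = (0.0, 0.0), subgradient = b - a^T x = 18.0
  y^{k+1} = -7.5 + 0.25*18.0 = -3.0
Step 4: y^k = -3.0, reduced costs: (31.0, 14.0)
  x^k = (0.0, 0.0), subgradient = b - a^T x = 18.0
  y^{k+1} = -3.0 + 0.25*18.0 = 1.5
Dual objective at y_4 = 1.5: reduced costs (4.0, 9.5), box minimizer x = (0.0, 0.0)
g(y_4) = b*y + (c1 - a1*y)*x1 + (c2 - a2*y)*x2 = 18*1.5 + 4.0*0.0 + 9.5*0.0 = 27.0 + 0.0 + 0.0 = 27.0


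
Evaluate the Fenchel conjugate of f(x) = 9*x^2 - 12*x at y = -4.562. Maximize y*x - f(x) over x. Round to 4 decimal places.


f*(y) = sup_x {y*x - a*x^2 - b*x} = sup_x {(y-b)*x - a*x^2}
FOC: (y - b) - 2a*x = 0 => x* = (y - b)/(2a)
x* = (-4.562 + 12)/(2*9) = 0.4132
f*(-4.562) = (y-b)^2/(4a) = (-4.562 + 12)^2/(4*9)
= 55.3238/36 = 1.5368


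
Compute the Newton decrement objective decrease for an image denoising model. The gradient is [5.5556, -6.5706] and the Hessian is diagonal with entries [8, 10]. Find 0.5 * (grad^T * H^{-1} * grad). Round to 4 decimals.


Step 1: H is diagonal, so H^(-1) * g = [0.6945, -0.6571].
Step 2: g^T H^(-1) g = sum_i g_i^2 / H_ii
  = (5.5556)^2/8 + (-6.5706)^2/10
  = 3.8581 + 4.3173 = 8.1754
Step 3: Objective decrease = 0.5 * g^T H^(-1) g = 4.0877


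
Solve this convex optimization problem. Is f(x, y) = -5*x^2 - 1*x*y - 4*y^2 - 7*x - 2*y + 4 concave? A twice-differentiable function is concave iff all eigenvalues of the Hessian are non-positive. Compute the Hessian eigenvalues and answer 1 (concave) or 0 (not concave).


The Hessian of f(x,y) = -5*x^2 - 1*x*y - 4*y^2 - 7*x - 2*y + 4 is:
H = [[-10, -1], [-1, -8]]
Trace = -10 - 8 = -18
Determinant = -10*-8 - (-1)^2 = 79
Discriminant = (-18)^2 - 4*79 = 8.0
Eigenvalues: lambda_1 = -10.4142, lambda_2 = -7.5858
The function is concave.

1


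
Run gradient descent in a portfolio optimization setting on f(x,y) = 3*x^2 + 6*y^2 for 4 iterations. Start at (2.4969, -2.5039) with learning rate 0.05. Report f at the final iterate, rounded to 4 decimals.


Gradient descent on f(x,y) = 3*x^2 + 6*y^2.
Starting point: (2.4969, -2.5039), alpha = 0.05
Step 1: grad_x = 2*3*2.4969 = 14.9814, grad_y = 2*6*-2.5039 = -30.0468
  x_1 = 2.4969 - 0.05*14.9814 = 1.7478
  y_1 = -2.5039 - 0.05*-30.0468 = -1.0016
Step 2: grad_x = 2*3*1.7478 = 10.487, grad_y = 2*6*-1.0016 = -12.0187
  x_2 = 1.7478 - 0.05*10.487 = 1.2235
  y_2 = -1.0016 - 0.05*-12.0187 = -0.4006
Step 3: grad_x = 2*3*1.2235 = 7.3409, grad_y = 2*6*-0.4006 = -4.8075
  x_3 = 1.2235 - 0.05*7.3409 = 0.8564
  y_3 = -0.4006 - 0.05*-4.8075 = -0.1602
Step 4: grad_x = 2*3*0.8564 = 5.1386, grad_y = 2*6*-0.1602 = -1.923
  x_4 = 0.8564 - 0.05*5.1386 = 0.5995
  y_4 = -0.1602 - 0.05*-1.923 = -0.0641
f(0.5995, -0.0641) = 3*0.5995^2 + 6*(-0.0641)^2 = 1.1029


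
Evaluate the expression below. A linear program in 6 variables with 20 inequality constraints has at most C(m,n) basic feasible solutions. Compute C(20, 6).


Each vertex corresponds to some choice of n active constraints out of m, so the number of vertices is at most C(m, n) = m! / (n!(m-n)!).
m = 20, n = 6
Numerator: 20 * 19 * 18 * 17 * 16 * 15
Denominator: 6! = 720
C(20, 6) = 38760


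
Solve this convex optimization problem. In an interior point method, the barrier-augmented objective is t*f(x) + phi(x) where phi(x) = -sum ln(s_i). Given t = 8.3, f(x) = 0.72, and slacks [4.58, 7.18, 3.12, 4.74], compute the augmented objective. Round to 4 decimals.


Step 1: Compute log-barrier.
ln values: [1.5217, 1.9713, 1.1378, 1.556]
phi = -(1.5217 + 1.9713 + 1.1378 + 1.556) = -6.1869
Step 2: Compute augmented objective.
t*f(x) = 8.3*0.72 = 5.976
Total = 5.976 - 6.1869 = -0.2109


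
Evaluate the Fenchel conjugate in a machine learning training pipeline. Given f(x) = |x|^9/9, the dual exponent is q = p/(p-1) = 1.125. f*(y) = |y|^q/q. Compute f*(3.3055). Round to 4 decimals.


The conjugate exponent q satisfies 1/p + 1/q = 1.
p = 9, so q = 9/(9 - 1) = 1.125
|y|^q = 3.3055^1.125 = 3.8383
f*(3.3055) = 3.8383 / 1.125 = 3.4118


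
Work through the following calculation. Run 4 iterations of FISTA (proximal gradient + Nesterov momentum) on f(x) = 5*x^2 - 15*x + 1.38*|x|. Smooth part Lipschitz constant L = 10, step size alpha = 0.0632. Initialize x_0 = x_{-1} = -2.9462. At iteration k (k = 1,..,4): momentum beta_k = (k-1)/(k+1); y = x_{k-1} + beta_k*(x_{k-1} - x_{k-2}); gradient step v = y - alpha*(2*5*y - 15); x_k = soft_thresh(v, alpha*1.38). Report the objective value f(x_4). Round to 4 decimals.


FISTA on f(x) = 5*x^2 - 15*x + 1.38*|x|
L = 10, alpha = 0.0632
Iteration 1: beta = 0.0, y = -2.9462 + 0.0*(-2.9462 + 2.9462) = -2.9462
  grad(y) = -44.462, v = y - alpha*grad = -0.1362
  prox(v) = soft_thresh(-0.1362, 0.0872) = -0.049
Iteration 2: beta = 0.3333, y = -0.049 + 0.3333*(-0.049 + 2.9462) = 0.9168
  grad(y) = -5.8325, v = y - alpha*grad = 1.2854
  prox(v) = soft_thresh(1.2854, 0.0872) = 1.1981
Iteration 3: beta = 0.5, y = 1.1981 + 0.5*(1.1981 + 0.049) = 1.8217
  grad(y) = 3.2172, v = y - alpha*grad = 1.6184
  prox(v) = soft_thresh(1.6184, 0.0872) = 1.5312
Iteration 4: beta = 0.6, y = 1.5312 + 0.6*(1.5312 - 1.1981) = 1.731
  grad(y) = 2.3099, v = y - alpha*grad = 1.585
  prox(v) = soft_thresh(1.585, 0.0872) = 1.4978
f(x_4) = 5*1.4978^2 - 15*1.4978 + 1.38*|1.4978| = -9.183


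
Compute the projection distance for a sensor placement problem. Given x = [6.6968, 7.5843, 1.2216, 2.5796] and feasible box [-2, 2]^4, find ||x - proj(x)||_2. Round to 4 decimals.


Project each component onto [-2, 2].
clip(6.6968) = 2.0, clip(7.5843) = 2.0, clip(1.2216) = 1.2216, clip(2.5796) = 2.0
Projection = [2.0, 2.0, 1.2216, 2.0]
Squared diffs: [22.0599, 31.1844, 0.0, 0.3359]
Distance = sqrt(53.5802) = 7.3199


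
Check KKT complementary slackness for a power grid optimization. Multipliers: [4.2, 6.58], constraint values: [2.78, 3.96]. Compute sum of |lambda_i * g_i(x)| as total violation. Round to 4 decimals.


KKT complementary slackness check:
lambda_1 * g_1 = 4.2 * 2.78 = 11.676
lambda_2 * g_2 = 6.58 * 3.96 = 26.0568
Total violation = 11.676 + 26.0568 = 37.7328


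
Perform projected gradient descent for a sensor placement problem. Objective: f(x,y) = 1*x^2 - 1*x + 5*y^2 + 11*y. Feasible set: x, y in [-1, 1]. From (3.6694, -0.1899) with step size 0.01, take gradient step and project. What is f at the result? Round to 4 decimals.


Step 1: Compute gradient at (3.6694, -0.1899).
grad_x = 2*1*3.6694 - 1 = 6.3388
grad_y = 2*5*-0.1899 + 11 = 9.101
Step 2: Gradient step.
x_raw = 3.6694 - 0.01*6.3388 = 3.606
y_raw = -0.1899 - 0.01*9.101 = -0.2809
Step 3: Project onto [-1, 1].
x_proj = clip(3.606) = 1.0
y_proj = clip(-0.2809) = -0.2809
Step 4: Evaluate f.
f(1.0, -0.2809) = -2.6955


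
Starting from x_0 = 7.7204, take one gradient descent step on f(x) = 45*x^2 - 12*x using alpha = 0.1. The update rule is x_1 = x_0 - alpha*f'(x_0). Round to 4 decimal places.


We compute the gradient at x_0 and apply the update.
f'(x) = 90*x - 12
f'(7.7204) = 90*7.7204 - 12 = 682.836
x_1 = 7.7204 - 0.1*682.836 = -60.5632


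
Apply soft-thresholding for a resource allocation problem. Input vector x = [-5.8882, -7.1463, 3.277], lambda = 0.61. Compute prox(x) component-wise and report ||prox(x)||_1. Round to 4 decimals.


Soft-thresholding with lambda = 0.61:
prox(-5.8882) = sign(-5.8882)*max(|-5.8882| - 0.61, 0) = -5.2782
prox(-7.1463) = sign(-7.1463)*max(|-7.1463| - 0.61, 0) = -6.5363
prox(3.277) = sign(3.277)*max(|3.277| - 0.61, 0) = 2.667
prox(x) = [-5.2782, -6.5363, 2.667]
||prox(x)||_1 = 5.2782 + 6.5363 + 2.667 = 14.4815


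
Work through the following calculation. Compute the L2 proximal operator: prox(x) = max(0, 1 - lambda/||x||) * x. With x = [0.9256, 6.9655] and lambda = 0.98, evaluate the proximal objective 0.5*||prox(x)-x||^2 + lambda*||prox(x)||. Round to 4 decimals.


Step 1: Compute ||x||.
||x|| = 7.0267
Step 2: Compute scaling factor.
scale = max(0, 1 - 0.98/7.0267) = 0.8605
Step 3: prox(x) = [0.7965, 5.994]
||prox(x)|| = 6.0467
Step 4: Proximal objective.
0.5*||prox-x||^2 = 0.4802
lambda*||prox|| = 5.9258
Total = 6.406


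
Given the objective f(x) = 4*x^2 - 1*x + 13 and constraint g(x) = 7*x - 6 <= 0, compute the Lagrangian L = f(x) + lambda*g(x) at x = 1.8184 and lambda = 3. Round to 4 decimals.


Step 1: Evaluate f(x).
f(1.8184) = 4*1.8184^2 - 1*1.8184 + 13 = 24.4079
Step 2: Evaluate g(x).
g(1.8184) = 7*1.8184 - 6 = 6.7288
Step 3: Compute Lagrangian.
L = 24.4079 + 3*6.7288 = 44.5943


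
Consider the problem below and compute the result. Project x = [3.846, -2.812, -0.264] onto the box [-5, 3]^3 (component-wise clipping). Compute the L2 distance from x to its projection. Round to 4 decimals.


Project each component onto [-5, 3].
clip(3.846) = 3.0, clip(-2.812) = -2.812, clip(-0.264) = -0.264
Projection = [3.0, -2.812, -0.264]
Squared diffs: [0.7157, 0.0, 0.0]
Distance = sqrt(0.7157) = 0.846


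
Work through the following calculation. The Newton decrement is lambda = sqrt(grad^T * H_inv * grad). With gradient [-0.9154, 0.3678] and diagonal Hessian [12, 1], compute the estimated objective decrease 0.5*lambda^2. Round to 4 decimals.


Step 1: H is diagonal, so H^(-1) * g = [-0.0763, 0.3678].
Step 2: g^T H^(-1) g = sum_i g_i^2 / H_ii
  = (-0.9154)^2/12 + (0.3678)^2/1
  = 0.0698 + 0.1353 = 0.2051
Step 3: Objective decrease = 0.5 * g^T H^(-1) g = 0.1026


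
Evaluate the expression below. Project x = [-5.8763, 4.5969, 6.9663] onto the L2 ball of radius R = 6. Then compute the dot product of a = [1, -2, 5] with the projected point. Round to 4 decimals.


Step 1: Compute ||x|| (intermediates to 6 decimals).
||x|| = sqrt((-5.8763)^2 + 4.5969^2 + 6.9663^2) = 10.207435
Step 2: Project.
Since ||x|| > R, scale = R/||x|| = 6/10.207435 = 0.587807, proj(x) = scale * x
proj(x) = [-3.45413, 2.70209, 4.09484]
Step 3: Dot product.
a^T * proj(x) = 1*(-3.45413) - 2*2.70209 + 5*4.09484 = 11.6159


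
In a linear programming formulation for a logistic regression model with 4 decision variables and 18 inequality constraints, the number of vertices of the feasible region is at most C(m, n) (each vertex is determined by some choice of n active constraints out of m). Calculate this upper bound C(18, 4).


Each vertex corresponds to some choice of n active constraints out of m, so the number of vertices is at most C(m, n) = m! / (n!(m-n)!).
m = 18, n = 4
Numerator: 18 * 17 * 16 * 15
Denominator: 4! = 24
C(18, 4) = 3060


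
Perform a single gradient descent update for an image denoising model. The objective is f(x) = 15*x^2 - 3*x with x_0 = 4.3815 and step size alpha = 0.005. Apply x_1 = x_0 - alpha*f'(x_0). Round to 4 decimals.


We compute the gradient at x_0 and apply the update.
f'(x) = 30*x - 3
f'(4.3815) = 30*4.3815 - 3 = 128.445
x_1 = 4.3815 - 0.005*128.445 = 3.7393


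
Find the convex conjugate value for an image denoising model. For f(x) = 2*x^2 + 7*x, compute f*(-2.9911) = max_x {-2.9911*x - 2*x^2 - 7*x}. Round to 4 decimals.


f*(y) = sup_x {y*x - a*x^2 - b*x} = sup_x {(y-b)*x - a*x^2}
FOC: (y - b) - 2a*x = 0 => x* = (y - b)/(2a)
x* = (-2.9911 - 7)/(2*2) = -2.4978
f*(-2.9911) = (y-b)^2/(4a) = (-2.9911 - 7)^2/(4*2)
= 99.8221/8 = 12.4778


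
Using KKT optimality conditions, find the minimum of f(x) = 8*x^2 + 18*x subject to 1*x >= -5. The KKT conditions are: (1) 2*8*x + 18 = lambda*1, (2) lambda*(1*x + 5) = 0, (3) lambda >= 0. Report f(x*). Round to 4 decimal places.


Step 1: Try lambda = 0 (constraint inactive).
Stationarity: 2*8*x + 18 = 0
x* = -18/(2*8) = -1.125
Check constraint: 1*-1.125 = -1.125 >= -5 -- satisfied.
Step 2: Compute optimal value.
f(x*) = 8*(-1.125)^2 + 18*(-1.125) = -10.125


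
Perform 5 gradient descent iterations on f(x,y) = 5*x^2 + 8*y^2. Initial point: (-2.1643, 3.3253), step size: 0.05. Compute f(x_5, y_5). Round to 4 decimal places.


Gradient descent on f(x,y) = 5*x^2 + 8*y^2.
Starting point: (-2.1643, 3.3253), alpha = 0.05
Step 1: grad_x = 2*5*-2.1643 = -21.643, grad_y = 2*8*3.3253 = 53.2048
  x_1 = -2.1643 - 0.05*-21.643 = -1.0822
  y_1 = 3.3253 - 0.05*53.2048 = 0.6651
Step 2: grad_x = 2*5*-1.0822 = -10.8215, grad_y = 2*8*0.6651 = 10.641
  x_2 = -1.0822 - 0.05*-10.8215 = -0.5411
  y_2 = 0.6651 - 0.05*10.641 = 0.133
Step 3: grad_x = 2*5*-0.5411 = -5.4108, grad_y = 2*8*0.133 = 2.1282
  x_3 = -0.5411 - 0.05*-5.4108 = -0.2705
  y_3 = 0.133 - 0.05*2.1282 = 0.0266
Step 4: grad_x = 2*5*-0.2705 = -2.7054, grad_y = 2*8*0.0266 = 0.4256
  x_4 = -0.2705 - 0.05*-2.7054 = -0.1353
  y_4 = 0.0266 - 0.05*0.4256 = 0.0053
Step 5: grad_x = 2*5*-0.1353 = -1.3527, grad_y = 2*8*0.0053 = 0.0851
  x_5 = -0.1353 - 0.05*-1.3527 = -0.0676
  y_5 = 0.0053 - 0.05*0.0851 = 0.0011
f(-0.0676, 0.0011) = 5*(-0.0676)^2 + 8*0.0011^2 = 0.0229


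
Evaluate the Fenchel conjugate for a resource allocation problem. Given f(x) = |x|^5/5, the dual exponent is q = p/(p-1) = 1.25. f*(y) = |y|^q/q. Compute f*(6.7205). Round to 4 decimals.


The conjugate exponent q satisfies 1/p + 1/q = 1.
p = 5, so q = 5/(5 - 1) = 1.25
|y|^q = 6.7205^1.25 = 10.8206
f*(6.7205) = 10.8206 / 1.25 = 8.6565


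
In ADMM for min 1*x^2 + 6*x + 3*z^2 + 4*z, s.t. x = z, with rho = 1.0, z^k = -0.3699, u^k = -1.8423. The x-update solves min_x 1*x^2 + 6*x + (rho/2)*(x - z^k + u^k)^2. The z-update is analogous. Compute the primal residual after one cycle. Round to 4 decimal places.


ADMM iteration with rho = 1.0, z^k = -0.3699, u^k = -1.8423
Step 1: x-update.
Minimize 1*x^2 + 6*x + (1.0/2)*(x + 0.3699 - 1.8423)^2
FOC: (2*1 + 1.0)*x = -6 + 1.0*(-0.3699 + 1.8423)
x^{k+1} = -1.5092
Step 2: z-update.
Minimize 3*z^2 + 4*z + (1.0/2)*(-1.5092 - z - 1.8423)^2
FOC: (2*3 + 1.0)*z = -4 + 1.0*(-1.5092 - 1.8423)
z^{k+1} = -1.0502
Step 3: u-update.
u^{k+1} = -1.8423 - 1.5092 + 1.0502 = -2.3013
Step 4: Primal residual = |-1.5092 + 1.0502| = 0.459


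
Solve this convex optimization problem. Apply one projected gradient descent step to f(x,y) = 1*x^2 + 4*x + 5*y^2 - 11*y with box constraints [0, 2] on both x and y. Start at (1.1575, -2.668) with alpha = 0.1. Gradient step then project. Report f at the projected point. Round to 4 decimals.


Step 1: Compute gradient at (1.1575, -2.668).
grad_x = 2*1*1.1575 + 4 = 6.315
grad_y = 2*5*-2.668 - 11 = -37.68
Step 2: Gradient step.
x_raw = 1.1575 - 0.1*6.315 = 0.526
y_raw = -2.668 - 0.1*-37.68 = 1.1
Step 3: Project onto [0, 2].
x_proj = clip(0.526) = 0.526
y_proj = clip(1.1) = 1.1
Step 4: Evaluate f.
f(0.526, 1.1) = -3.6693


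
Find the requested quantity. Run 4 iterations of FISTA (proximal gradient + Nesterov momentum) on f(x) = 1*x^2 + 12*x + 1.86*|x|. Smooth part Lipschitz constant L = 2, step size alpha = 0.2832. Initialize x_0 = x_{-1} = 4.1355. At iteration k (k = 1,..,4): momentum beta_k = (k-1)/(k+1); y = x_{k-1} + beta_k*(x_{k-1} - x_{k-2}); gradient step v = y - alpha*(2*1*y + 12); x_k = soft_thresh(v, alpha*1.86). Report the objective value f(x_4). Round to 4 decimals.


FISTA on f(x) = 1*x^2 + 12*x + 1.86*|x|
L = 2, alpha = 0.2832
Iteration 1: beta = 0.0, y = 4.1355 + 0.0*(4.1355 - 4.1355) = 4.1355
  grad(y) = 20.271, v = y - alpha*grad = -1.6052
  prox(v) = soft_thresh(-1.6052, 0.5268) = -1.0785
Iteration 2: beta = 0.3333, y = -1.0785 + 0.3333*(-1.0785 - 4.1355) = -2.8165
  grad(y) = 6.367, v = y - alpha*grad = -4.6196
  prox(v) = soft_thresh(-4.6196, 0.5268) = -4.0929
Iteration 3: beta = 0.5, y = -4.0929 + 0.5*(-4.0929 + 1.0785) = -5.6001
  grad(y) = 0.7999, v = y - alpha*grad = -5.8266
  prox(v) = soft_thresh(-5.8266, 0.5268) = -5.2998
Iteration 4: beta = 0.6, y = -5.2998 + 0.6*(-5.2998 + 4.0929) = -6.024
  grad(y) = -0.048, v = y - alpha*grad = -6.0104
  prox(v) = soft_thresh(-6.0104, 0.5268) = -5.4837
f(x_4) = 1*(-5.4837)^2 + 12*(-5.4837) + 1.86*|-5.4837| = -25.5338


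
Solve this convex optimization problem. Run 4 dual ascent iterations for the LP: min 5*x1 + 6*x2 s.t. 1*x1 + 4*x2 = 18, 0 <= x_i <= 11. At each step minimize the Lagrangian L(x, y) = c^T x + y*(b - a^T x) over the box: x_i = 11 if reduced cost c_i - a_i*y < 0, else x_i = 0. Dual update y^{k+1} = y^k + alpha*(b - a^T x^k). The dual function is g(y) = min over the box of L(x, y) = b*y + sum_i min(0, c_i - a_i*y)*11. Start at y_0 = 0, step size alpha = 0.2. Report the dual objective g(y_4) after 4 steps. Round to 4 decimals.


Dual ascent for LP: min 5*x1 + 6*x2, 1*x1 + 4*x2 = 18, 0 <= x_i <= 11
Step 1: y^k = 0.0, reduced costs: (5.0, 6.0)
  x^k = (0.0, 0.0), subgradient = b - a^T x = 18.0
  y^{k+1} = 0.0 + 0.2*18.0 = 3.6
Step 2: y^k = 3.6, reduced costs: (1.4, -8.4)
  x^k = (0.0, 11.0), subgradient = b - a^T x = -26.0
  y^{k+1} = 3.6 + 0.2*-26.0 = -1.6
Step 3: y^k = -1.6, reduced costs: (6.6, 12.4)
  x^k = (0.0, 0.0), subgradient = b - a^T x = 18.0
  y^{k+1} = -1.6 + 0.2*18.0 = 2.0
Step 4: y^k = 2.0, reduced costs: (3.0, -2.0)
  x^k = (0.0, 11.0), subgradient = b - a^T x = -26.0
  y^{k+1} = 2.0 + 0.2*-26.0 = -3.2
Dual objective at y_4 = -3.2: reduced costs (8.2, 18.8), box minimizer x = (0.0, 0.0)
g(y_4) = b*y + (c1 - a1*y)*x1 + (c2 - a2*y)*x2 = 18*(-3.2) + 8.2*0.0 + 18.8*0.0 = -57.6 + 0.0 + 0.0 = -57.6


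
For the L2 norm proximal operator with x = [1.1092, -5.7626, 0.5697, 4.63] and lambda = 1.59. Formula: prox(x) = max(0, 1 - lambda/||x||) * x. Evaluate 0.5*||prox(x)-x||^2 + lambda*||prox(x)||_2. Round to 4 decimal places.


Step 1: Compute ||x||.
||x|| = 7.4966
Step 2: Compute scaling factor.
scale = max(0, 1 - 1.59/7.4966) = 0.7879
Step 3: prox(x) = [0.8739, -4.5404, 0.4489, 3.648]
||prox(x)|| = 5.9066
Step 4: Proximal objective.
0.5*||prox-x||^2 = 1.2641
lambda*||prox|| = 9.3915
Total = 10.6556


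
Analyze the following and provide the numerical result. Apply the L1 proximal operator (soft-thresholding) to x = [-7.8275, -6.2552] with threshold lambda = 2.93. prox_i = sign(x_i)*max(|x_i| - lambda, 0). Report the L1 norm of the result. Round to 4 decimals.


Soft-thresholding with lambda = 2.93:
prox(-7.8275) = sign(-7.8275)*max(|-7.8275| - 2.93, 0) = -4.8975
prox(-6.2552) = sign(-6.2552)*max(|-6.2552| - 2.93, 0) = -3.3252
prox(x) = [-4.8975, -3.3252]
||prox(x)||_1 = 4.8975 + 3.3252 = 8.2227


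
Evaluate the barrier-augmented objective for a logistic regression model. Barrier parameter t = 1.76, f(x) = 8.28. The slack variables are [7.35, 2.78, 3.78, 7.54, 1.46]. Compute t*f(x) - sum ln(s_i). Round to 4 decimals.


Step 1: Compute log-barrier.
ln values: [1.9947, 1.0225, 1.3297, 2.0202, 0.3784]
phi = -(1.9947 + 1.0225 + 1.3297 + 2.0202 + 0.3784) = -6.7455
Step 2: Compute augmented objective.
t*f(x) = 1.76*8.28 = 14.5728
Total = 14.5728 - 6.7455 = 7.8273


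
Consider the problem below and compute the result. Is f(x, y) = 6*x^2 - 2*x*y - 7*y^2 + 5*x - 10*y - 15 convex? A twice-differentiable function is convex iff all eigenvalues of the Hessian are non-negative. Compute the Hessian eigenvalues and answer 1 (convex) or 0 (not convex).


The Hessian of f(x,y) = 6*x^2 - 2*x*y - 7*y^2 + 5*x - 10*y - 15 is:
H = [[12, -2], [-2, -14]]
Trace = 12 - 14 = -2
Determinant = 12*-14 - (-2)^2 = -172
Discriminant = (-2)^2 - 4*-172 = 692.0
Eigenvalues: lambda_1 = -14.1529, lambda_2 = 12.1529
The function is not convex.

0


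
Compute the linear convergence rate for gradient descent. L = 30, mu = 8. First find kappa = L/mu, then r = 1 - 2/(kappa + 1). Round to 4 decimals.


Step 1: Compute the condition number.
kappa = L/mu = 30/8 = 3.75
Step 2: Compute the convergence rate.
r = 1 - 2/(kappa + 1) = 1 - 2*mu/(L + mu) = (L - mu)/(L + mu) = 22/38 = 0.5789


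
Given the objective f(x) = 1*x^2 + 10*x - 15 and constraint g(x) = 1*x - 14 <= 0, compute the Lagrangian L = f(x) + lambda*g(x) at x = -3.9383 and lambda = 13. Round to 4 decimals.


Step 1: Evaluate f(x).
f(-3.9383) = 1*(-3.9383)^2 + 10*(-3.9383) - 15 = -38.8728
Step 2: Evaluate g(x).
g(-3.9383) = 1*-3.9383 - 14 = -17.9383
Step 3: Compute Lagrangian.
L = -38.8728 + 13*-17.9383 = -272.0707


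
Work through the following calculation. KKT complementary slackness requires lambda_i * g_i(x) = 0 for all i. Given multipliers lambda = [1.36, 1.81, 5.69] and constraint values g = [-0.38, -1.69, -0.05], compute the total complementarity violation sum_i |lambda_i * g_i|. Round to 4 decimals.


KKT complementary slackness check:
lambda_1 * g_1 = 1.36 * -0.38 = -0.5168
lambda_2 * g_2 = 1.81 * -1.69 = -3.0589
lambda_3 * g_3 = 5.69 * -0.05 = -0.2845
Total violation = 0.5168 + 3.0589 + 0.2845 = 3.8602


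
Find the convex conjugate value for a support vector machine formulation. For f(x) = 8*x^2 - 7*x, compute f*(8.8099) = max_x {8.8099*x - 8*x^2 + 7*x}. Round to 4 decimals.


f*(y) = sup_x {y*x - a*x^2 - b*x} = sup_x {(y-b)*x - a*x^2}
FOC: (y - b) - 2a*x = 0 => x* = (y - b)/(2a)
x* = (8.8099 + 7)/(2*8) = 0.9881
f*(8.8099) = (y-b)^2/(4a) = (8.8099 + 7)^2/(4*8)
= 249.9529/32 = 7.811


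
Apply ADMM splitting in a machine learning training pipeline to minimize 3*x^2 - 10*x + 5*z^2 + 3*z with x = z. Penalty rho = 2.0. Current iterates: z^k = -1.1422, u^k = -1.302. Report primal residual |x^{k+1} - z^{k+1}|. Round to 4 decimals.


ADMM iteration with rho = 2.0, z^k = -1.1422, u^k = -1.302
Step 1: x-update.
Minimize 3*x^2 - 10*x + (2.0/2)*(x + 1.1422 - 1.302)^2
FOC: (2*3 + 2.0)*x = 10 + 2.0*(-1.1422 + 1.302)
x^{k+1} = 1.29
Step 2: z-update.
Minimize 5*z^2 + 3*z + (2.0/2)*(1.29 - z - 1.302)^2
FOC: (2*5 + 2.0)*z = -3 + 2.0*(1.29 - 1.302)
z^{k+1} = -0.252
Step 3: u-update.
u^{k+1} = -1.302 + 1.29 + 0.252 = 0.24
Step 4: Primal residual = |1.29 + 0.252| = 1.542


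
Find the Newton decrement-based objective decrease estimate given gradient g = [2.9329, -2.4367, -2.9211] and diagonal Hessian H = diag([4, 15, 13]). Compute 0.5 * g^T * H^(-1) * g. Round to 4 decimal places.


Step 1: H is diagonal, so H^(-1) * g = [0.7332, -0.1624, -0.2247].
Step 2: g^T H^(-1) g = sum_i g_i^2 / H_ii
  = (2.9329)^2/4 + (-2.4367)^2/15 + (-2.9211)^2/13
  = 2.1505 + 0.3958 + 0.6564 = 3.2027
Step 3: Objective decrease = 0.5 * g^T H^(-1) g = 1.6013


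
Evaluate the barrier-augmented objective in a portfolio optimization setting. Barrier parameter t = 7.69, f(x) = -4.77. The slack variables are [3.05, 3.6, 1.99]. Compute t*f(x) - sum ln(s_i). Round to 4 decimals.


Step 1: Compute log-barrier.
ln values: [1.1151, 1.2809, 0.6881]
phi = -(1.1151 + 1.2809 + 0.6881) = -3.0842
Step 2: Compute augmented objective.
t*f(x) = 7.69*-4.77 = -36.6813
Total = -36.6813 - 3.0842 = -39.7655


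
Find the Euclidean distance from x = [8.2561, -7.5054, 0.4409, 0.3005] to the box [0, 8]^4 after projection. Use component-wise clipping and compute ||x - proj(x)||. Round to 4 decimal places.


Project each component onto [0, 8].
clip(8.2561) = 8.0, clip(-7.5054) = 0.0, clip(0.4409) = 0.4409, clip(0.3005) = 0.3005
Projection = [8.0, 0.0, 0.4409, 0.3005]
Squared diffs: [0.0656, 56.331, 0.0, 0.0]
Distance = sqrt(56.3966) = 7.5098


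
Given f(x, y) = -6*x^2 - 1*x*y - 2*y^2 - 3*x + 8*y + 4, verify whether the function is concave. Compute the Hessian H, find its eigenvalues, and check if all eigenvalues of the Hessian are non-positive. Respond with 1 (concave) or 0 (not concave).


The Hessian of f(x,y) = -6*x^2 - 1*x*y - 2*y^2 - 3*x + 8*y + 4 is:
H = [[-12, -1], [-1, -4]]
Trace = -12 - 4 = -16
Determinant = -12*-4 - (-1)^2 = 47
Discriminant = (-16)^2 - 4*47 = 68.0
Eigenvalues: lambda_1 = -12.1231, lambda_2 = -3.8769
The function is concave.

1


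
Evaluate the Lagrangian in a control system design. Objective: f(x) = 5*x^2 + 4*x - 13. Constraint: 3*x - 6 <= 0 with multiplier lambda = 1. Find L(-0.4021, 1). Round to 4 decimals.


Step 1: Evaluate f(x).
f(-0.4021) = 5*(-0.4021)^2 + 4*(-0.4021) - 13 = -13.8
Step 2: Evaluate g(x).
g(-0.4021) = 3*-0.4021 - 6 = -7.2063
Step 3: Compute Lagrangian.
L = -13.8 + 1*-7.2063 = -21.0063


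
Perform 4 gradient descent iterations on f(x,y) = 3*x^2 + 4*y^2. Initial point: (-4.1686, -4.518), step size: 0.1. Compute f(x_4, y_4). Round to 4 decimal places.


Gradient descent on f(x,y) = 3*x^2 + 4*y^2.
Starting point: (-4.1686, -4.518), alpha = 0.1
Step 1: grad_x = 2*3*-4.1686 = -25.0116, grad_y = 2*4*-4.518 = -36.144
  x_1 = -4.1686 - 0.1*-25.0116 = -1.6674
  y_1 = -4.518 - 0.1*-36.144 = -0.9036
Step 2: grad_x = 2*3*-1.6674 = -10.0046, grad_y = 2*4*-0.9036 = -7.2288
  x_2 = -1.6674 - 0.1*-10.0046 = -0.667
  y_2 = -0.9036 - 0.1*-7.2288 = -0.1807
Step 3: grad_x = 2*3*-0.667 = -4.0019, grad_y = 2*4*-0.1807 = -1.4458
  x_3 = -0.667 - 0.1*-4.0019 = -0.2668
  y_3 = -0.1807 - 0.1*-1.4458 = -0.0361
Step 4: grad_x = 2*3*-0.2668 = -1.6007, grad_y = 2*4*-0.0361 = -0.2892
  x_4 = -0.2668 - 0.1*-1.6007 = -0.1067
  y_4 = -0.0361 - 0.1*-0.2892 = -0.0072
f(-0.1067, -0.0072) = 3*(-0.1067)^2 + 4*(-0.0072)^2 = 0.0344


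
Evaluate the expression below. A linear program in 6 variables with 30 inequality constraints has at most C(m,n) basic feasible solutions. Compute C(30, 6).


Each vertex corresponds to some choice of n active constraints out of m, so the number of vertices is at most C(m, n) = m! / (n!(m-n)!).
m = 30, n = 6
Numerator: 30 * 29 * 28 * 27 * 26 * 25
Denominator: 6! = 720
C(30, 6) = 593775


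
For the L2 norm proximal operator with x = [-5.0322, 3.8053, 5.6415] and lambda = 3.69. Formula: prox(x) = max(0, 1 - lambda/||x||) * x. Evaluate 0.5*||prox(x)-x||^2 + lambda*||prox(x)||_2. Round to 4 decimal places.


Step 1: Compute ||x||.
||x|| = 8.4634
Step 2: Compute scaling factor.
scale = max(0, 1 - 3.69/8.4634) = 0.564
Step 3: prox(x) = [-2.8382, 2.1462, 3.1818]
||prox(x)|| = 4.7734
Step 4: Proximal objective.
0.5*||prox-x||^2 = 6.8081
lambda*||prox|| = 17.6138
Total = 24.4221


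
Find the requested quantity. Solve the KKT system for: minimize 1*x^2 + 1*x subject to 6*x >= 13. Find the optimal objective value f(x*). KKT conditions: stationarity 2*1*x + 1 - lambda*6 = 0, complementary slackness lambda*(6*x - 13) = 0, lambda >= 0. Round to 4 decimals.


Step 1: Try lambda = 0 (constraint inactive).
x_unc = -1/(2*1) = -0.5
Check: 6*-0.5 = -3.0 < 13 -- violated!
Step 2: Constraint must be active: 6*x = 13
x* = 13/6 = 2.1667 (rounded; the exact value 13/6 is used below)
lambda = (2*1*(13/6) + 1)/6 = 0.8889
Step 3: Compute optimal value.
f(x*) = 1*(13/6)^2 + 1*(13/6) = 6.8611


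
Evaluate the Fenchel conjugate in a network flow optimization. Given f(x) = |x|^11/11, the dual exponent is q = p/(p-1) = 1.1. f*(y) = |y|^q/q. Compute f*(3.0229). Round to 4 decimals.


The conjugate exponent q satisfies 1/p + 1/q = 1.
p = 11, so q = 11/(11 - 1) = 1.1
|y|^q = 3.0229^1.1 = 3.3765
f*(3.0229) = 3.3765 / 1.1 = 3.0695


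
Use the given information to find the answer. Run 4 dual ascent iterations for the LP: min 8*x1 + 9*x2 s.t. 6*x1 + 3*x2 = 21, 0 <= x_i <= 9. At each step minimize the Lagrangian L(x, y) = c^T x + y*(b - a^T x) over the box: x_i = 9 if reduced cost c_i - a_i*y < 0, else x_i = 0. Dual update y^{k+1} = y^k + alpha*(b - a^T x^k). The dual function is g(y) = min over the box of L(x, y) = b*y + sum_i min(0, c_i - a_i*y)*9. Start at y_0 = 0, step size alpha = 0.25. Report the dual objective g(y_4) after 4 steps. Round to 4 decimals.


Dual ascent for LP: min 8*x1 + 9*x2, 6*x1 + 3*x2 = 21, 0 <= x_i <= 9
Step 1: y^k = 0.0, reduced costs: (8.0, 9.0)
  x^k = (0.0, 0.0), subgradient = b - a^T x = 21.0
  y^{k+1} = 0.0 + 0.25*21.0 = 5.25
Step 2: y^k = 5.25, reduced costs: (-23.5, -6.75)
  x^k = (9.0, 9.0), subgradient = b - a^T x = -60.0
  y^{k+1} = 5.25 + 0.25*-60.0 = -9.75
Step 3: y^k = -9.75, reduced costs: (66.5, 38.25)
  x^k = (0.0, 0.0), subgradient = b - a^T x = 21.0
  y^{k+1} = -9.75 + 0.25*21.0 = -4.5
Step 4: y^k = -4.5, reduced costs: (35.0, 22.5)
  x^k = (0.0, 0.0), subgradient = b - a^T x = 21.0
  y^{k+1} = -4.5 + 0.25*21.0 = 0.75
Dual objective at y_4 = 0.75: reduced costs (3.5, 6.75), box minimizer x = (0.0, 0.0)
g(y_4) = b*y + (c1 - a1*y)*x1 + (c2 - a2*y)*x2 = 21*0.75 + 3.5*0.0 + 6.75*0.0 = 15.75 + 0.0 + 0.0 = 15.75


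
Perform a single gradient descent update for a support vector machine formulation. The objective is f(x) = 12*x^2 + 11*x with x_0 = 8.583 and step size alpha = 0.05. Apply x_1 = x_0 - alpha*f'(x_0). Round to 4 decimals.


We compute the gradient at x_0 and apply the update.
f'(x) = 24*x + 11
f'(8.583) = 24*8.583 + 11 = 216.992
x_1 = 8.583 - 0.05*216.992 = -2.2666


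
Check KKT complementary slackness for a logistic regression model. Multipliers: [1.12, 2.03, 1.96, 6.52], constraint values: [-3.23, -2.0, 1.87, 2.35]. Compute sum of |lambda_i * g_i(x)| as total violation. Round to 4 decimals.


KKT complementary slackness check:
lambda_1 * g_1 = 1.12 * -3.23 = -3.6176
lambda_2 * g_2 = 2.03 * -2.0 = -4.06
lambda_3 * g_3 = 1.96 * 1.87 = 3.6652
lambda_4 * g_4 = 6.52 * 2.35 = 15.322
Total violation = 3.6176 + 4.06 + 3.6652 + 15.322 = 26.6648


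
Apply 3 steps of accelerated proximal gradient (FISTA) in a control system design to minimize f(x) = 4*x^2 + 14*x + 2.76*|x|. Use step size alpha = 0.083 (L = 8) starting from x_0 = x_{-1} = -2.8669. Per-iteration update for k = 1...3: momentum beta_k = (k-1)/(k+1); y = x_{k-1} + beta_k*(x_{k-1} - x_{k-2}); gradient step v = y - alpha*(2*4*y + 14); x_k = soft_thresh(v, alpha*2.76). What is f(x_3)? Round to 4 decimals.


FISTA on f(x) = 4*x^2 + 14*x + 2.76*|x|
L = 8, alpha = 0.083
Iteration 1: beta = 0.0, y = -2.8669 + 0.0*(-2.8669 + 2.8669) = -2.8669
  grad(y) = -8.9352, v = y - alpha*grad = -2.1253
  prox(v) = soft_thresh(-2.1253, 0.2291) = -1.8962
Iteration 2: beta = 0.3333, y = -1.8962 + 0.3333*(-1.8962 + 2.8669) = -1.5726
  grad(y) = 1.419, v = y - alpha*grad = -1.6904
  prox(v) = soft_thresh(-1.6904, 0.2291) = -1.4613
Iteration 3: beta = 0.5, y = -1.4613 + 0.5*(-1.4613 + 1.8962) = -1.2439
  grad(y) = 4.0489, v = y - alpha*grad = -1.5799
  prox(v) = soft_thresh(-1.5799, 0.2291) = -1.3509
f(x_3) = 4*(-1.3509)^2 + 14*(-1.3509) + 2.76*|-1.3509| = -7.8844


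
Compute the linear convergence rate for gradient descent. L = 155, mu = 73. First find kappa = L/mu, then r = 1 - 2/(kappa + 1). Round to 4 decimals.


Step 1: Compute the condition number.
kappa = L/mu = 155/73 = 2.1233
Step 2: Compute the convergence rate.
r = 1 - 2/(kappa + 1) = 1 - 2*mu/(L + mu) = (L - mu)/(L + mu) = 82/228 = 0.3596


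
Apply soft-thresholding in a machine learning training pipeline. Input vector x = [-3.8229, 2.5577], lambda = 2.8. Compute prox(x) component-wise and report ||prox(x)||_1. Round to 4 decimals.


Soft-thresholding with lambda = 2.8:
prox(-3.8229) = sign(-3.8229)*max(|-3.8229| - 2.8, 0) = -1.0229
prox(2.5577) = sign(2.5577)*max(|2.5577| - 2.8, 0) = 0.0
prox(x) = [-1.0229, 0.0]
||prox(x)||_1 = 1.0229 + 0.0 = 1.0229
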